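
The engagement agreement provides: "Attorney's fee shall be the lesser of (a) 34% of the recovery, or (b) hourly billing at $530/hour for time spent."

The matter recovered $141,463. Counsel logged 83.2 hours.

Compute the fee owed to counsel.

(a) 34% of $141,463 = $48,097.42
(b) 83.2 × $530 = $44,096.00
The lesser is (b): $44,096.00.

$44,096.00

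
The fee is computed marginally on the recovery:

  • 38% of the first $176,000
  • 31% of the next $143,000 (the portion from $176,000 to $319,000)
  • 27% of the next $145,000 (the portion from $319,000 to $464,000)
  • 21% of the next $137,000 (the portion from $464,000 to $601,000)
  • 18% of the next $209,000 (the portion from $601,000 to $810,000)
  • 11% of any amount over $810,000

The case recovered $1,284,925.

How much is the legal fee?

First $176,000 at 38% = $66,880.00
Next $143,000 at 31% = $44,330.00
Next $145,000 at 27% = $39,150.00
Next $137,000 at 21% = $28,770.00
Next $209,000 at 18% = $37,620.00
Remaining $474,925 at 11% = $52,241.75
Fee: $66,880.00 + $44,330.00 + $39,150.00 + $28,770.00 + $37,620.00 + $52,241.75 = $268,991.75

$268,991.75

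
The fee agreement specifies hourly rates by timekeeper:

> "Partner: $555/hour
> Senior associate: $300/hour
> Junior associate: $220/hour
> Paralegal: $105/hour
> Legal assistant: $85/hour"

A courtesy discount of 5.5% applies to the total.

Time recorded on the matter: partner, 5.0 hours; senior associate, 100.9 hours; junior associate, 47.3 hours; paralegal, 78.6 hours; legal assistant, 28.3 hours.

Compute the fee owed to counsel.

$51,133.48

Partner: 5.0 × $555 = $2,775.00
Senior associate: 100.9 × $300 = $30,270.00
Junior associate: 47.3 × $220 = $10,406.00
Paralegal: 78.6 × $105 = $8,253.00
Legal assistant: 28.3 × $85 = $2,405.50
Subtotal: $54,109.50
Less 5.5% discount: −$2,976.02
Total: $54,109.50 − $2,976.02 = $51,133.48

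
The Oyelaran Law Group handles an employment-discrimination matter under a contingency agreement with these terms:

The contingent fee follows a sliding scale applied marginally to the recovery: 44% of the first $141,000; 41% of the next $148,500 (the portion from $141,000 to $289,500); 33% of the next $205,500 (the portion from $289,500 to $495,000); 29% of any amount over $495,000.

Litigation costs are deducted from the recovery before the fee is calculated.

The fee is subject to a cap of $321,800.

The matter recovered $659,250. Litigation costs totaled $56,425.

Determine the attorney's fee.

$222,009.25

Fee base (net of costs): $659,250 − $56,425 = $602,825
First $141,000 at 44% = $62,040.00
Next $148,500 at 41% = $60,885.00
Next $205,500 at 33% = $67,815.00
Remaining $107,825 at 29% = $31,269.25
Fee: $62,040.00 + $60,885.00 + $67,815.00 + $31,269.25 = $222,009.25
$222,009.25 is under the $321,800 cap.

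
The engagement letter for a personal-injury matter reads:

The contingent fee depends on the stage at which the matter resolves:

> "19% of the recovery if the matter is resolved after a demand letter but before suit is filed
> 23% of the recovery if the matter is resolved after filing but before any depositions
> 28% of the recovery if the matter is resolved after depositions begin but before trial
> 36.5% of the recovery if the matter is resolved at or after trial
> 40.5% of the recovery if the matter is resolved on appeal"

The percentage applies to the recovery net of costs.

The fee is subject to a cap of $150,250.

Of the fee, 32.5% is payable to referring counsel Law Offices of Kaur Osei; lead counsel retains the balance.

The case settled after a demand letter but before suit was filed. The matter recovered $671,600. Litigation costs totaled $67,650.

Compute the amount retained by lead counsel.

Fee base (net of costs): $671,600 − $67,650 = $603,950
The matter settled after a demand letter but before suit was filed, so the 19% rate applies.
$603,950 × 19% = $114,750.50
$114,750.50 is under the $150,250 cap.
Referral share: 32.5% of $114,750.50 = $37,293.91; lead counsel retains $114,750.50 − $37,293.91 = $77,456.59.

$77,456.59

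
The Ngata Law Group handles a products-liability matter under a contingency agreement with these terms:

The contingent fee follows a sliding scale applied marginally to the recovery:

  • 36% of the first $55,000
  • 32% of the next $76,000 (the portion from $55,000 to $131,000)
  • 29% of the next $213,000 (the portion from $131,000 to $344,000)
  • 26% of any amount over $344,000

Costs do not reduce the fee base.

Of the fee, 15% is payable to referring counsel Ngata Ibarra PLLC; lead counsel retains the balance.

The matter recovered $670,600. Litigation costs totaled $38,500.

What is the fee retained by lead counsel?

Fee base is the gross recovery, $670,600; costs are reimbursed separately.
First $55,000 at 36% = $19,800.00
Next $76,000 at 32% = $24,320.00
Next $213,000 at 29% = $61,770.00
Remaining $326,600 at 26% = $84,916.00
Fee: $19,800.00 + $24,320.00 + $61,770.00 + $84,916.00 = $190,806.00
Referral share: 15% of $190,806.00 = $28,620.90; lead counsel retains $190,806.00 − $28,620.90 = $162,185.10.

$162,185.10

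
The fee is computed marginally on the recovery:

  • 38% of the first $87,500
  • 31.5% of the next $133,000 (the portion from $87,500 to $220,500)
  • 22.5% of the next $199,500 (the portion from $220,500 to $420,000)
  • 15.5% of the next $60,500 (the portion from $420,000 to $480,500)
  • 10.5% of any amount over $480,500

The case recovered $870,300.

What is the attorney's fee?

$170,339.00

First $87,500 at 38% = $33,250.00
Next $133,000 at 31.5% = $41,895.00
Next $199,500 at 22.5% = $44,887.50
Next $60,500 at 15.5% = $9,377.50
Remaining $389,800 at 10.5% = $40,929.00
Fee: $33,250.00 + $41,895.00 + $44,887.50 + $9,377.50 + $40,929.00 = $170,339.00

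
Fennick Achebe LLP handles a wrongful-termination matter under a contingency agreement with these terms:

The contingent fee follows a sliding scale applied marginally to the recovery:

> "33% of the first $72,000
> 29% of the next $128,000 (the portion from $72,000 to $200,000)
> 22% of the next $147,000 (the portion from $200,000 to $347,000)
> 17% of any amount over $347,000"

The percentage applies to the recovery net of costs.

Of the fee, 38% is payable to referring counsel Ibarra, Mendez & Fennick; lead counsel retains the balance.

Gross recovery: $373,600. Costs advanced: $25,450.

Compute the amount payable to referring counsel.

$35,497.89

Fee base (net of costs): $373,600 − $25,450 = $348,150
First $72,000 at 33% = $23,760.00
Next $128,000 at 29% = $37,120.00
Next $147,000 at 22% = $32,340.00
Remaining $1,150 at 17% = $195.50
Fee: $23,760.00 + $37,120.00 + $32,340.00 + $195.50 = $93,415.50
Referral share: 38% of $93,415.50 = $35,497.89; lead counsel retains $93,415.50 − $35,497.89 = $57,917.61.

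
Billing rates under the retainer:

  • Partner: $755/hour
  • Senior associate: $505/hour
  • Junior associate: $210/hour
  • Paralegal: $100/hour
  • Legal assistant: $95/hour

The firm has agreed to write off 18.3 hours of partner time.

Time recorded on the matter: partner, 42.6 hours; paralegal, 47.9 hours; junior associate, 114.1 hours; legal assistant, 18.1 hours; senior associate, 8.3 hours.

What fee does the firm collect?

$53,008.50

Partner: 42.6 × $755 = $32,163.00
Senior associate: 8.3 × $505 = $4,191.50
Junior associate: 114.1 × $210 = $23,961.00
Paralegal: 47.9 × $100 = $4,790.00
Legal assistant: 18.1 × $95 = $1,719.50
Subtotal: $66,825.00
Write-off: 18.3 × $755 = $13,816.50
Total: $66,825.00 − $13,816.50 = $53,008.50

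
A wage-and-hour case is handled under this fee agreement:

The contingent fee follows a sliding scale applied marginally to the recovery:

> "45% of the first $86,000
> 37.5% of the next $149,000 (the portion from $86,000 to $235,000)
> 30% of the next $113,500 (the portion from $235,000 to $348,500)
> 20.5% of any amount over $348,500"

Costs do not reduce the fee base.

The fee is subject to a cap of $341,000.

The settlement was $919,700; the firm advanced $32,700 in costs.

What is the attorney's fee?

$245,721.00

Fee base is the gross recovery, $919,700; costs are reimbursed separately.
First $86,000 at 45% = $38,700.00
Next $149,000 at 37.5% = $55,875.00
Next $113,500 at 30% = $34,050.00
Remaining $571,200 at 20.5% = $117,096.00
Fee: $38,700.00 + $55,875.00 + $34,050.00 + $117,096.00 = $245,721.00
$245,721.00 is under the $341,000 cap.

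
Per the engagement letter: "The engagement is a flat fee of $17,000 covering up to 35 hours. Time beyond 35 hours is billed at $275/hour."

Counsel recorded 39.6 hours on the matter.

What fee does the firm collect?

Flat fee: $17,000.00
Excess hours: 39.6 − 35 = 4.6
Overrun: 4.6 × $275 = $1,265.00
Total: $17,000.00 + $1,265.00 = $18,265.00

$18,265.00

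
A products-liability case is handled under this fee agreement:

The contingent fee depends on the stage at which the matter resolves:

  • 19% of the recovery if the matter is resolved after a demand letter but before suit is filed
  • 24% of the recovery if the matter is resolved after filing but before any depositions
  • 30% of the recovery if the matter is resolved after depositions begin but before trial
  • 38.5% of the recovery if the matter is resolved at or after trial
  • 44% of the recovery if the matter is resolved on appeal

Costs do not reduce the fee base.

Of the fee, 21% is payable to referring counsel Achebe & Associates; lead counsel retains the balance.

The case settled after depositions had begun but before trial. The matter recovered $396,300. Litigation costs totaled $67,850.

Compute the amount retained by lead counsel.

$93,923.10

Fee base is the gross recovery, $396,300; costs are reimbursed separately.
The matter settled after depositions had begun but before trial, so the 30% rate applies.
$396,300 × 30% = $118,890.00
Referral share: 21% of $118,890.00 = $24,966.90; lead counsel retains $118,890.00 − $24,966.90 = $93,923.10.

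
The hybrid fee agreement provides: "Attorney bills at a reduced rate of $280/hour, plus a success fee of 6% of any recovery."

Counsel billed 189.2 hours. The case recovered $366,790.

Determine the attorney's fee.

$74,983.40

Hourly: 189.2 × $280 = $52,976.00
Success fee: 6% of $366,790 = $22,007.40
Total: $52,976.00 + $22,007.40 = $74,983.40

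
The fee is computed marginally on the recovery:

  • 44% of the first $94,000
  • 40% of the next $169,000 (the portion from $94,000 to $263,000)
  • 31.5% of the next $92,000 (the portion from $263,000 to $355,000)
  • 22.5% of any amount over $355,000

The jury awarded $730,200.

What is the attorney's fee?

First $94,000 at 44% = $41,360.00
Next $169,000 at 40% = $67,600.00
Next $92,000 at 31.5% = $28,980.00
Remaining $375,200 at 22.5% = $84,420.00
Fee: $41,360.00 + $67,600.00 + $28,980.00 + $84,420.00 = $222,360.00

$222,360.00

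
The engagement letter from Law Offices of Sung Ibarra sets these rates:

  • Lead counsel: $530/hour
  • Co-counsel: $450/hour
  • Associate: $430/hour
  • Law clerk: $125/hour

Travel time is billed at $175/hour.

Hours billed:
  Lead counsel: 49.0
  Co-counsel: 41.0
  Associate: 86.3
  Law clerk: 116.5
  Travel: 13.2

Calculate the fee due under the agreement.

$98,401.50

Lead counsel: 49.0 × $530 = $25,970.00
Co-counsel: 41.0 × $450 = $18,450.00
Associate: 86.3 × $430 = $37,109.00
Law clerk: 116.5 × $125 = $14,562.50
Subtotal: $25,970.00 + $18,450.00 + $37,109.00 + $14,562.50 = $96,091.50
Travel: 13.2 × $175 = $2,310.00
Total: $96,091.50 + $2,310.00 = $98,401.50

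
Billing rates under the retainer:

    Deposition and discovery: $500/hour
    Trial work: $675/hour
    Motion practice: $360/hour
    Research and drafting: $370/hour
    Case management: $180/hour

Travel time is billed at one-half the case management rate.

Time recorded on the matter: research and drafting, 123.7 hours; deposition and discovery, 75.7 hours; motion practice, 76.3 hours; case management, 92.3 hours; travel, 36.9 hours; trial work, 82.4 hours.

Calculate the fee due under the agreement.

Deposition and discovery: 75.7 × $500 = $37,850.00
Trial work: 82.4 × $675 = $55,620.00
Motion practice: 76.3 × $360 = $27,468.00
Research and drafting: 123.7 × $370 = $45,769.00
Case management: 92.3 × $180 = $16,614.00
Subtotal: $37,850.00 + $55,620.00 + $27,468.00 + $45,769.00 + $16,614.00 = $183,321.00
Travel: 36.9 × ($180 ÷ 2) = 36.9 × $90.00 = $3,321.00
Total: $183,321.00 + $3,321.00 = $186,642.00

$186,642.00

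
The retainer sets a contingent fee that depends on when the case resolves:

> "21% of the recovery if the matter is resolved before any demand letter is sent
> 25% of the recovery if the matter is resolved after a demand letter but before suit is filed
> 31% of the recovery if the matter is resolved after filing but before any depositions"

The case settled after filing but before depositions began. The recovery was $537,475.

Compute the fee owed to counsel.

$166,617.25

The matter settled after filing but before depositions began, so the 31% rate applies.
$537,475 × 31% = $166,617.25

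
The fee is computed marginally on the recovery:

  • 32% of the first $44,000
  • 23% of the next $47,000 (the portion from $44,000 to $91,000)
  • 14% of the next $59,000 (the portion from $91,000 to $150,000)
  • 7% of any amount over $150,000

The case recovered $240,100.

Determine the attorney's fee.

$39,457.00

First $44,000 at 32% = $14,080.00
Next $47,000 at 23% = $10,810.00
Next $59,000 at 14% = $8,260.00
Remaining $90,100 at 7% = $6,307.00
Fee: $14,080.00 + $10,810.00 + $8,260.00 + $6,307.00 = $39,457.00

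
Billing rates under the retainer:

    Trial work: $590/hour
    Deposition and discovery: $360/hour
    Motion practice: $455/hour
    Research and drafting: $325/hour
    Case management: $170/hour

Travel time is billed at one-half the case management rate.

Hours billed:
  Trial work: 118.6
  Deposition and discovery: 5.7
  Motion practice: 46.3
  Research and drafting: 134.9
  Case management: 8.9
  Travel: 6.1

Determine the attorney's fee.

$138,966.50

Trial work: 118.6 × $590 = $69,974.00
Deposition and discovery: 5.7 × $360 = $2,052.00
Motion practice: 46.3 × $455 = $21,066.50
Research and drafting: 134.9 × $325 = $43,842.50
Case management: 8.9 × $170 = $1,513.00
Subtotal: $69,974.00 + $2,052.00 + $21,066.50 + $43,842.50 + $1,513.00 = $138,448.00
Travel: 6.1 × ($170 ÷ 2) = 6.1 × $85.00 = $518.50
Total: $138,448.00 + $518.50 = $138,966.50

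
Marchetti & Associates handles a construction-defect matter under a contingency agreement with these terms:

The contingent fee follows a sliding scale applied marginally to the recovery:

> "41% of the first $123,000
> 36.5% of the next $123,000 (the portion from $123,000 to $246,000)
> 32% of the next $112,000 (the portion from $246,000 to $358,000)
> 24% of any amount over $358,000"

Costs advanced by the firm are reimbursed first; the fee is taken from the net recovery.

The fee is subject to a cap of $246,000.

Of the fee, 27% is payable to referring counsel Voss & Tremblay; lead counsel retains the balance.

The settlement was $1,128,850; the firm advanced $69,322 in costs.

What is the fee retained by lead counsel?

$179,580.00

Fee base (net of costs): $1,128,850 − $69,322 = $1,059,528
First $123,000 at 41% = $50,430.00
Next $123,000 at 36.5% = $44,895.00
Next $112,000 at 32% = $35,840.00
Remaining $701,528 at 24% = $168,366.72
Fee: $50,430.00 + $44,895.00 + $35,840.00 + $168,366.72 = $299,531.72
$299,531.72 exceeds the $246,000 cap, so the fee is capped at $246,000.00.
Referral share: 27% of $246,000.00 = $66,420.00; lead counsel retains $246,000.00 − $66,420.00 = $179,580.00.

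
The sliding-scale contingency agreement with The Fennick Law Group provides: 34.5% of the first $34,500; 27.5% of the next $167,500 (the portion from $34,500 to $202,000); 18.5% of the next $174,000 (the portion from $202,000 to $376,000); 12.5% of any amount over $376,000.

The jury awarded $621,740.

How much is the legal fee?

First $34,500 at 34.5% = $11,902.50
Next $167,500 at 27.5% = $46,062.50
Next $174,000 at 18.5% = $32,190.00
Remaining $245,740 at 12.5% = $30,717.50
Fee: $11,902.50 + $46,062.50 + $32,190.00 + $30,717.50 = $120,872.50

$120,872.50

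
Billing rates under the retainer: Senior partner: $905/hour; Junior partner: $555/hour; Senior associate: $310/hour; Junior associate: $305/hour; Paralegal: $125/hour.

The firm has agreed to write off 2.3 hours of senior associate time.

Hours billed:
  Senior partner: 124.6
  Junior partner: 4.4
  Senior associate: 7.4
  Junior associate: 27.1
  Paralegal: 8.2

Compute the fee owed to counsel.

Senior partner: 124.6 × $905 = $112,763.00
Junior partner: 4.4 × $555 = $2,442.00
Senior associate: 7.4 × $310 = $2,294.00
Junior associate: 27.1 × $305 = $8,265.50
Paralegal: 8.2 × $125 = $1,025.00
Subtotal: $126,789.50
Write-off: 2.3 × $310 = $713.00
Total: $126,789.50 − $713.00 = $126,076.50

$126,076.50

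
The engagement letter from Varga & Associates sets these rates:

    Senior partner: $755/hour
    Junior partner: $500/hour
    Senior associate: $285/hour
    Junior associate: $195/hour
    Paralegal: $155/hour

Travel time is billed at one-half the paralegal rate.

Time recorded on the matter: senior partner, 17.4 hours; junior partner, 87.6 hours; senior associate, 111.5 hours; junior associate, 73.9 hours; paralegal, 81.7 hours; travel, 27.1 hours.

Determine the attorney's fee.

$117,888.75

Senior partner: 17.4 × $755 = $13,137.00
Junior partner: 87.6 × $500 = $43,800.00
Senior associate: 111.5 × $285 = $31,777.50
Junior associate: 73.9 × $195 = $14,410.50
Paralegal: 81.7 × $155 = $12,663.50
Subtotal: $13,137.00 + $43,800.00 + $31,777.50 + $14,410.50 + $12,663.50 = $115,788.50
Travel: 27.1 × ($155 ÷ 2) = 27.1 × $77.50 = $2,100.25
Total: $115,788.50 + $2,100.25 = $117,888.75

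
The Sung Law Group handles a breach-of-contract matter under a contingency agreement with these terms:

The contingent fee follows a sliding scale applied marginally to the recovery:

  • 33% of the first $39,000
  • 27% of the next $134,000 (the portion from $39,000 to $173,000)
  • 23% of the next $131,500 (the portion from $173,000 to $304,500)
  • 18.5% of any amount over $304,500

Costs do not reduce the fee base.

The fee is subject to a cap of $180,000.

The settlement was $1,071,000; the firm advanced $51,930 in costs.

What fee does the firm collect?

$180,000.00

Fee base is the gross recovery, $1,071,000; costs are reimbursed separately.
First $39,000 at 33% = $12,870.00
Next $134,000 at 27% = $36,180.00
Next $131,500 at 23% = $30,245.00
Remaining $766,500 at 18.5% = $141,802.50
Fee: $12,870.00 + $36,180.00 + $30,245.00 + $141,802.50 = $221,097.50
$221,097.50 exceeds the $180,000 cap, so the fee is capped at $180,000.00.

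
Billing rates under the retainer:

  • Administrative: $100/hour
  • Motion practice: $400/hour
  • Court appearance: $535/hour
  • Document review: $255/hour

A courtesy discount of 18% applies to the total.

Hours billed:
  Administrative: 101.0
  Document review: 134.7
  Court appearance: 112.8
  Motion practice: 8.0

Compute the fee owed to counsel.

Administrative: 101.0 × $100 = $10,100.00
Motion practice: 8.0 × $400 = $3,200.00
Court appearance: 112.8 × $535 = $60,348.00
Document review: 134.7 × $255 = $34,348.50
Subtotal: $107,996.50
Less 18% discount: −$19,439.37
Total: $107,996.50 − $19,439.37 = $88,557.13

$88,557.13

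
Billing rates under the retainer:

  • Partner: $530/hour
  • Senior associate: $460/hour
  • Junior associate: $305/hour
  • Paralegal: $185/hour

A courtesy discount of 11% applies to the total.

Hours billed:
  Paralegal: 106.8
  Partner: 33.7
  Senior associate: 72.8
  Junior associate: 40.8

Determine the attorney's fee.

Partner: 33.7 × $530 = $17,861.00
Senior associate: 72.8 × $460 = $33,488.00
Junior associate: 40.8 × $305 = $12,444.00
Paralegal: 106.8 × $185 = $19,758.00
Subtotal: $83,551.00
Less 11% discount: −$9,190.61
Total: $83,551.00 − $9,190.61 = $74,360.39

$74,360.39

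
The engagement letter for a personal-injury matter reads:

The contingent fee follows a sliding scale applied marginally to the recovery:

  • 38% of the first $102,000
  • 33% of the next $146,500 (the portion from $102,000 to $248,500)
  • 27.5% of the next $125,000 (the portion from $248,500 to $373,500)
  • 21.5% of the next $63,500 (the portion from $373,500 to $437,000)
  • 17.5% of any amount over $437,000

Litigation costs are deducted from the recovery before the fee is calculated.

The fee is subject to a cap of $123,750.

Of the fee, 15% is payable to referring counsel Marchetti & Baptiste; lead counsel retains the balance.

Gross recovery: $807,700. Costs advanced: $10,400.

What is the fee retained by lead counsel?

$105,187.50

Fee base (net of costs): $807,700 − $10,400 = $797,300
First $102,000 at 38% = $38,760.00
Next $146,500 at 33% = $48,345.00
Next $125,000 at 27.5% = $34,375.00
Next $63,500 at 21.5% = $13,652.50
Remaining $360,300 at 17.5% = $63,052.50
Fee: $38,760.00 + $48,345.00 + $34,375.00 + $13,652.50 + $63,052.50 = $198,185.00
$198,185.00 exceeds the $123,750 cap, so the fee is capped at $123,750.00.
Referral share: 15% of $123,750.00 = $18,562.50; lead counsel retains $123,750.00 − $18,562.50 = $105,187.50.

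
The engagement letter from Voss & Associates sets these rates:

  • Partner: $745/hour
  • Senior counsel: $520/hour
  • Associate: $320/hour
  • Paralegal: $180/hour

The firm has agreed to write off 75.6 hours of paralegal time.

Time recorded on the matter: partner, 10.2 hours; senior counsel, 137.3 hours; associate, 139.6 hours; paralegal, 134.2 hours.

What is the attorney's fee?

$134,215.00

Partner: 10.2 × $745 = $7,599.00
Senior counsel: 137.3 × $520 = $71,396.00
Associate: 139.6 × $320 = $44,672.00
Paralegal: 134.2 × $180 = $24,156.00
Subtotal: $147,823.00
Write-off: 75.6 × $180 = $13,608.00
Total: $147,823.00 − $13,608.00 = $134,215.00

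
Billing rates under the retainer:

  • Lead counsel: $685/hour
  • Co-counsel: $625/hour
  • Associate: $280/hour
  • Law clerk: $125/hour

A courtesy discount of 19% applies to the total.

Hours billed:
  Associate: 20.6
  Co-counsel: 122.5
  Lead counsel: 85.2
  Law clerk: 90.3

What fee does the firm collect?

Lead counsel: 85.2 × $685 = $58,362.00
Co-counsel: 122.5 × $625 = $76,562.50
Associate: 20.6 × $280 = $5,768.00
Law clerk: 90.3 × $125 = $11,287.50
Subtotal: $151,980.00
Less 19% discount: −$28,876.20
Total: $151,980.00 − $28,876.20 = $123,103.80

$123,103.80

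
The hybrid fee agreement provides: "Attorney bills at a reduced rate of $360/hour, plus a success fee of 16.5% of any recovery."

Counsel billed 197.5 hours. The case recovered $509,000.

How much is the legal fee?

$155,085.00

Hourly: 197.5 × $360 = $71,100.00
Success fee: 16.5% of $509,000 = $83,985.00
Total: $71,100.00 + $83,985.00 = $155,085.00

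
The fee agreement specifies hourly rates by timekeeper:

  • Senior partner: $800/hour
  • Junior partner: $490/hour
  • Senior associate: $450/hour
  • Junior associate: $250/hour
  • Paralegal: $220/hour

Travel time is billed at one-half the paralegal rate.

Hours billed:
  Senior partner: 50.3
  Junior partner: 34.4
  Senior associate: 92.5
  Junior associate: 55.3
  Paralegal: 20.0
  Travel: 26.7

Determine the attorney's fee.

$119,883.00

Senior partner: 50.3 × $800 = $40,240.00
Junior partner: 34.4 × $490 = $16,856.00
Senior associate: 92.5 × $450 = $41,625.00
Junior associate: 55.3 × $250 = $13,825.00
Paralegal: 20.0 × $220 = $4,400.00
Subtotal: $40,240.00 + $16,856.00 + $41,625.00 + $13,825.00 + $4,400.00 = $116,946.00
Travel: 26.7 × ($220 ÷ 2) = 26.7 × $110.00 = $2,937.00
Total: $116,946.00 + $2,937.00 = $119,883.00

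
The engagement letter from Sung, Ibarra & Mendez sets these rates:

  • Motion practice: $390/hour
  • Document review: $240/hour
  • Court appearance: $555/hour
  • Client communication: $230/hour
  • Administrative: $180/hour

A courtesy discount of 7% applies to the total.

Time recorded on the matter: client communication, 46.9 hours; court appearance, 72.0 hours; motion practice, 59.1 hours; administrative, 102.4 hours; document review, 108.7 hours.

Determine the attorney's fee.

Motion practice: 59.1 × $390 = $23,049.00
Document review: 108.7 × $240 = $26,088.00
Court appearance: 72.0 × $555 = $39,960.00
Client communication: 46.9 × $230 = $10,787.00
Administrative: 102.4 × $180 = $18,432.00
Subtotal: $118,316.00
Less 7% discount: −$8,282.12
Total: $118,316.00 − $8,282.12 = $110,033.88

$110,033.88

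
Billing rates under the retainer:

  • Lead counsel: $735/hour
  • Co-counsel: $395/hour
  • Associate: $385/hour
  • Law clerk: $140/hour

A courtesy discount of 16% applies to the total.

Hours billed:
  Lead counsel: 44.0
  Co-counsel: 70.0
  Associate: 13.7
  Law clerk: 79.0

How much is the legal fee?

$64,112.58

Lead counsel: 44.0 × $735 = $32,340.00
Co-counsel: 70.0 × $395 = $27,650.00
Associate: 13.7 × $385 = $5,274.50
Law clerk: 79.0 × $140 = $11,060.00
Subtotal: $76,324.50
Less 16% discount: −$12,211.92
Total: $76,324.50 − $12,211.92 = $64,112.58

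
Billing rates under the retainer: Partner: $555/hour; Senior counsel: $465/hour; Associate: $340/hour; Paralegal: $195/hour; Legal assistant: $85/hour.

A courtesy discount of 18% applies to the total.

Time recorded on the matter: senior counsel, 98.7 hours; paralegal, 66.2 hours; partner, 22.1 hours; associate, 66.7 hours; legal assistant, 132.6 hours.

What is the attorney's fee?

$86,115.58

Partner: 22.1 × $555 = $12,265.50
Senior counsel: 98.7 × $465 = $45,895.50
Associate: 66.7 × $340 = $22,678.00
Paralegal: 66.2 × $195 = $12,909.00
Legal assistant: 132.6 × $85 = $11,271.00
Subtotal: $105,019.00
Less 18% discount: −$18,903.42
Total: $105,019.00 − $18,903.42 = $86,115.58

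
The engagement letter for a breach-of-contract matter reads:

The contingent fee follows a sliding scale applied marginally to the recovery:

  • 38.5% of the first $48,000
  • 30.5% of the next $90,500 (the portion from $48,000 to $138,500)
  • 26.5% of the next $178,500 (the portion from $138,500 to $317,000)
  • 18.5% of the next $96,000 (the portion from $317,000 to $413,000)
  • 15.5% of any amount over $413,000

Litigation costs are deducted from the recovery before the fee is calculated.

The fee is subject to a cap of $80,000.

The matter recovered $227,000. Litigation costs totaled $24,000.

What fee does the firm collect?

Fee base (net of costs): $227,000 − $24,000 = $203,000
First $48,000 at 38.5% = $18,480.00
Next $90,500 at 30.5% = $27,602.50
Remaining $64,500 at 26.5% = $17,092.50
Fee: $18,480.00 + $27,602.50 + $17,092.50 = $63,175.00
$63,175.00 is under the $80,000 cap.

$63,175.00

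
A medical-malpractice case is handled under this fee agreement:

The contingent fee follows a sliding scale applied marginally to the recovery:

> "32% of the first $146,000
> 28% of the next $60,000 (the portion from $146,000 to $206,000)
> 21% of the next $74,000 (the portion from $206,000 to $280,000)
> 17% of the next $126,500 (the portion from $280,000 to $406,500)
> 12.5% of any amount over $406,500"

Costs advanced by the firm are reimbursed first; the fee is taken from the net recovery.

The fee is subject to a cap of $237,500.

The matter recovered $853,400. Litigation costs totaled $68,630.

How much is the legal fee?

$147,848.75

Fee base (net of costs): $853,400 − $68,630 = $784,770
First $146,000 at 32% = $46,720.00
Next $60,000 at 28% = $16,800.00
Next $74,000 at 21% = $15,540.00
Next $126,500 at 17% = $21,505.00
Remaining $378,270 at 12.5% = $47,283.75
Fee: $46,720.00 + $16,800.00 + $15,540.00 + $21,505.00 + $47,283.75 = $147,848.75
$147,848.75 is under the $237,500 cap.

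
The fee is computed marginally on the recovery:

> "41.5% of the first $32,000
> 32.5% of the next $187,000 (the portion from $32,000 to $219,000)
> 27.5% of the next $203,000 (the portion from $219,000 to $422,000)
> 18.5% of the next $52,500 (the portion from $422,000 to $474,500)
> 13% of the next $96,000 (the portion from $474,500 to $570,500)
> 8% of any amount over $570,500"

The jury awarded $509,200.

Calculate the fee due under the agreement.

$144,103.50

First $32,000 at 41.5% = $13,280.00
Next $187,000 at 32.5% = $60,775.00
Next $203,000 at 27.5% = $55,825.00
Next $52,500 at 18.5% = $9,712.50
Remaining $34,700 at 13% = $4,511.00
Fee: $13,280.00 + $60,775.00 + $55,825.00 + $9,712.50 + $4,511.00 = $144,103.50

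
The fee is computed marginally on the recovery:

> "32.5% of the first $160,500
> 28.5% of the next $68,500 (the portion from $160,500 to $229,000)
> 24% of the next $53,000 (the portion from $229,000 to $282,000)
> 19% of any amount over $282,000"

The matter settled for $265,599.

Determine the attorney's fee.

First $160,500 at 32.5% = $52,162.50
Next $68,500 at 28.5% = $19,522.50
Remaining $36,599 at 24% = $8,783.76
Fee: $52,162.50 + $19,522.50 + $8,783.76 = $80,468.76

$80,468.76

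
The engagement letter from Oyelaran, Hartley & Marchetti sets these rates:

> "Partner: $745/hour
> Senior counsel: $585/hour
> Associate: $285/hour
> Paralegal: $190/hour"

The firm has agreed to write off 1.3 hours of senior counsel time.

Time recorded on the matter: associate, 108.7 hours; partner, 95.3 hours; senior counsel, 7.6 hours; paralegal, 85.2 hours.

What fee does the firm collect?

Partner: 95.3 × $745 = $70,998.50
Senior counsel: 7.6 × $585 = $4,446.00
Associate: 108.7 × $285 = $30,979.50
Paralegal: 85.2 × $190 = $16,188.00
Subtotal: $122,612.00
Write-off: 1.3 × $585 = $760.50
Total: $122,612.00 − $760.50 = $121,851.50

$121,851.50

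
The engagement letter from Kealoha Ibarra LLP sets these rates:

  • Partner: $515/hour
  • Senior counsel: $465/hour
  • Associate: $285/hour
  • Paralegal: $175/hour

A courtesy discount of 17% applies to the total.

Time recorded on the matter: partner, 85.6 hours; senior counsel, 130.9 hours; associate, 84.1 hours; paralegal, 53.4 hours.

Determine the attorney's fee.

Partner: 85.6 × $515 = $44,084.00
Senior counsel: 130.9 × $465 = $60,868.50
Associate: 84.1 × $285 = $23,968.50
Paralegal: 53.4 × $175 = $9,345.00
Subtotal: $138,266.00
Less 17% discount: −$23,505.22
Total: $138,266.00 − $23,505.22 = $114,760.78

$114,760.78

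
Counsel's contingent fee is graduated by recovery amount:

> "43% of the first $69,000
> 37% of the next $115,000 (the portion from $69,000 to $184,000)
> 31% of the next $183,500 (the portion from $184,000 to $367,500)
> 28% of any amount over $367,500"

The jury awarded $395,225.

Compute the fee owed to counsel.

First $69,000 at 43% = $29,670.00
Next $115,000 at 37% = $42,550.00
Next $183,500 at 31% = $56,885.00
Remaining $27,725 at 28% = $7,763.00
Fee: $29,670.00 + $42,550.00 + $56,885.00 + $7,763.00 = $136,868.00

$136,868.00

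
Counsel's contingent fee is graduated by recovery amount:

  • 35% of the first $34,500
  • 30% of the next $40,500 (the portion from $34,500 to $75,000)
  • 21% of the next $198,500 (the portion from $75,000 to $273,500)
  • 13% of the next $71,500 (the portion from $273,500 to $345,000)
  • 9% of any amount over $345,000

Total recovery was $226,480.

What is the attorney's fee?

First $34,500 at 35% = $12,075.00
Next $40,500 at 30% = $12,150.00
Remaining $151,480 at 21% = $31,810.80
Fee: $12,075.00 + $12,150.00 + $31,810.80 = $56,035.80

$56,035.80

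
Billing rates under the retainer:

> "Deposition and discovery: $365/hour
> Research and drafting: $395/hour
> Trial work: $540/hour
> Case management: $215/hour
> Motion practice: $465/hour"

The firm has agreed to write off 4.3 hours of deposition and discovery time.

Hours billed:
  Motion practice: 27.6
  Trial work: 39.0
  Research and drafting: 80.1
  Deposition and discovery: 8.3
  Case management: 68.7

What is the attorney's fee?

Deposition and discovery: 8.3 × $365 = $3,029.50
Research and drafting: 80.1 × $395 = $31,639.50
Trial work: 39.0 × $540 = $21,060.00
Case management: 68.7 × $215 = $14,770.50
Motion practice: 27.6 × $465 = $12,834.00
Subtotal: $83,333.50
Write-off: 4.3 × $365 = $1,569.50
Total: $83,333.50 − $1,569.50 = $81,764.00

$81,764.00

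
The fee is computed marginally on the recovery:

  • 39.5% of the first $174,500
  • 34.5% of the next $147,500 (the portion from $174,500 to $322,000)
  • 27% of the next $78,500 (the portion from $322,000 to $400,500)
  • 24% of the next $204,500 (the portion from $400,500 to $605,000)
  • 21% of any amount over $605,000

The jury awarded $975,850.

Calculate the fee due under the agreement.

First $174,500 at 39.5% = $68,927.50
Next $147,500 at 34.5% = $50,887.50
Next $78,500 at 27% = $21,195.00
Next $204,500 at 24% = $49,080.00
Remaining $370,850 at 21% = $77,878.50
Fee: $68,927.50 + $50,887.50 + $21,195.00 + $49,080.00 + $77,878.50 = $267,968.50

$267,968.50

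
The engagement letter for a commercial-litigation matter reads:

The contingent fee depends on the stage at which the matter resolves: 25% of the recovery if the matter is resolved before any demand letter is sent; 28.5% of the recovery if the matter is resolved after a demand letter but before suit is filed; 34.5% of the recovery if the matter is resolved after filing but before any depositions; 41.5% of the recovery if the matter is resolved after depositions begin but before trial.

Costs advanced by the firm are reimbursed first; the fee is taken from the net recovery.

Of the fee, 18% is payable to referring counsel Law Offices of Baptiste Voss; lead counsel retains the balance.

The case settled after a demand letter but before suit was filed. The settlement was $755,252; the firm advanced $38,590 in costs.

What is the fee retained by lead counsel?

Fee base (net of costs): $755,252 − $38,590 = $716,662
The matter settled after a demand letter but before suit was filed, so the 28.5% rate applies.
$716,662 × 28.5% = $204,248.67
Referral share: 18% of $204,248.67 = $36,764.76; lead counsel retains $204,248.67 − $36,764.76 = $167,483.91.

$167,483.91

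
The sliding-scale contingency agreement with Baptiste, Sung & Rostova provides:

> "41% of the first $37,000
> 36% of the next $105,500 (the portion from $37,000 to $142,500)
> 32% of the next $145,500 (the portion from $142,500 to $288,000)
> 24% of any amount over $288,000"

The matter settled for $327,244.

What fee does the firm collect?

First $37,000 at 41% = $15,170.00
Next $105,500 at 36% = $37,980.00
Next $145,500 at 32% = $46,560.00
Remaining $39,244 at 24% = $9,418.56
Fee: $15,170.00 + $37,980.00 + $46,560.00 + $9,418.56 = $109,128.56

$109,128.56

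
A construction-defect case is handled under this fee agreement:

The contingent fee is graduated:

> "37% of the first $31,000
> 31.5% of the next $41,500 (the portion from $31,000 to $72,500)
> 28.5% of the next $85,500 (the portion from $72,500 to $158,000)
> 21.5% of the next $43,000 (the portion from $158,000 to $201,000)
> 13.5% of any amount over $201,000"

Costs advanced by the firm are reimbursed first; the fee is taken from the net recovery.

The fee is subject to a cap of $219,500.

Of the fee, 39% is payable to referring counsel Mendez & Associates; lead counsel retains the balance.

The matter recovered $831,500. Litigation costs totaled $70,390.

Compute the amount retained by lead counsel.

Fee base (net of costs): $831,500 − $70,390 = $761,110
First $31,000 at 37% = $11,470.00
Next $41,500 at 31.5% = $13,072.50
Next $85,500 at 28.5% = $24,367.50
Next $43,000 at 21.5% = $9,245.00
Remaining $560,110 at 13.5% = $75,614.85
Fee: $11,470.00 + $13,072.50 + $24,367.50 + $9,245.00 + $75,614.85 = $133,769.85
$133,769.85 is under the $219,500 cap.
Referral share: 39% of $133,769.85 = $52,170.24; lead counsel retains $133,769.85 − $52,170.24 = $81,599.61.

$81,599.61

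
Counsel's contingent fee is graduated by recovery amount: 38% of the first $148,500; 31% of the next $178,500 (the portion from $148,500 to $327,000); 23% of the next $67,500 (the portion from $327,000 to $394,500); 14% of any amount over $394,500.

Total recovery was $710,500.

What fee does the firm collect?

First $148,500 at 38% = $56,430.00
Next $178,500 at 31% = $55,335.00
Next $67,500 at 23% = $15,525.00
Remaining $316,000 at 14% = $44,240.00
Fee: $56,430.00 + $55,335.00 + $15,525.00 + $44,240.00 = $171,530.00

$171,530.00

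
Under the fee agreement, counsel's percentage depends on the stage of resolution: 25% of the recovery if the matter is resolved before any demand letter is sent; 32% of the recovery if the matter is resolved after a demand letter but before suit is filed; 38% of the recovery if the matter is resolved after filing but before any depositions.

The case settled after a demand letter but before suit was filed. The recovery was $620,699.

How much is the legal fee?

$198,623.68

The matter settled after a demand letter but before suit was filed, so the 32% rate applies.
$620,699 × 32% = $198,623.68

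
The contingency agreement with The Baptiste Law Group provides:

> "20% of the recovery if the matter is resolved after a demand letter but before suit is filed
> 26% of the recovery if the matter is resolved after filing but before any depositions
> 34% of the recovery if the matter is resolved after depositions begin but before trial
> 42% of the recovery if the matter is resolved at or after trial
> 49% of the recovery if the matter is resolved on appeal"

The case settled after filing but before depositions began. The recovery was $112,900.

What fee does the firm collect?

The matter settled after filing but before depositions began, so the 26% rate applies.
$112,900 × 26% = $29,354.00

$29,354.00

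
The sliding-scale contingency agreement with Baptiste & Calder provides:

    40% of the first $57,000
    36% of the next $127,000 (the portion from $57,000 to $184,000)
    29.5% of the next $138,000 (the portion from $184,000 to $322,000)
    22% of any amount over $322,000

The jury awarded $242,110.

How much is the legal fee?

First $57,000 at 40% = $22,800.00
Next $127,000 at 36% = $45,720.00
Remaining $58,110 at 29.5% = $17,142.45
Fee: $22,800.00 + $45,720.00 + $17,142.45 = $85,662.45

$85,662.45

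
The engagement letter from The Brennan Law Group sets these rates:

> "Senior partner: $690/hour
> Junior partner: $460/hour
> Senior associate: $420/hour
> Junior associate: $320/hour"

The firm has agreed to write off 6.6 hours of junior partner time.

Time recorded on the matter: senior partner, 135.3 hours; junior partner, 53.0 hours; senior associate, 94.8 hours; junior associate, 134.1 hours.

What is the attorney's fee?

$197,429.00

Senior partner: 135.3 × $690 = $93,357.00
Junior partner: 53.0 × $460 = $24,380.00
Senior associate: 94.8 × $420 = $39,816.00
Junior associate: 134.1 × $320 = $42,912.00
Subtotal: $200,465.00
Write-off: 6.6 × $460 = $3,036.00
Total: $200,465.00 − $3,036.00 = $197,429.00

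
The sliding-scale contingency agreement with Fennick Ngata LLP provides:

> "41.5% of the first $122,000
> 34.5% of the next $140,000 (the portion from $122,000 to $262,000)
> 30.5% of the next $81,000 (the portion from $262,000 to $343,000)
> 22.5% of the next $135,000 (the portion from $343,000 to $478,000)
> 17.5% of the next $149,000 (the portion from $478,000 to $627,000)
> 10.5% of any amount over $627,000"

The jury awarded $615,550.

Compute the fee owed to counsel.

First $122,000 at 41.5% = $50,630.00
Next $140,000 at 34.5% = $48,300.00
Next $81,000 at 30.5% = $24,705.00
Next $135,000 at 22.5% = $30,375.00
Remaining $137,550 at 17.5% = $24,071.25
Fee: $50,630.00 + $48,300.00 + $24,705.00 + $30,375.00 + $24,071.25 = $178,081.25

$178,081.25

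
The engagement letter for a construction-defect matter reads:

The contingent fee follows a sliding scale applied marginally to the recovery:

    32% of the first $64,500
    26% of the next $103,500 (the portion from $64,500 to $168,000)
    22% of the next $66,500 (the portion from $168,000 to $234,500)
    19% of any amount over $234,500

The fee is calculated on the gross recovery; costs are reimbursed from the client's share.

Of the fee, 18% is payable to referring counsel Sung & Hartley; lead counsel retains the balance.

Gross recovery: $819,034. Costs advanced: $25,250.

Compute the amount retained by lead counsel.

$142,058.00

Fee base is the gross recovery, $819,034; costs are reimbursed separately.
First $64,500 at 32% = $20,640.00
Next $103,500 at 26% = $26,910.00
Next $66,500 at 22% = $14,630.00
Remaining $584,534 at 19% = $111,061.46
Fee: $20,640.00 + $26,910.00 + $14,630.00 + $111,061.46 = $173,241.46
Referral share: 18% of $173,241.46 = $31,183.46; lead counsel retains $173,241.46 − $31,183.46 = $142,058.00.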